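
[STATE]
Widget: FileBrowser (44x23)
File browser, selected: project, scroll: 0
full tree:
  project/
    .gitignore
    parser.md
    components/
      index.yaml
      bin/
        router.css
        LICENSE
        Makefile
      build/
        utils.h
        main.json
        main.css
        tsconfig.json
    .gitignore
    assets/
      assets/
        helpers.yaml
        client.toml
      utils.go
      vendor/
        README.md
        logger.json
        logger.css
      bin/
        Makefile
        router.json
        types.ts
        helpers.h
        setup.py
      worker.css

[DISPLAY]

> [-] project/                              
    .gitignore                              
    parser.md                               
    [+] components/                         
    .gitignore                              
    [+] assets/                             
                                            
                                            
                                            
                                            
                                            
                                            
                                            
                                            
                                            
                                            
                                            
                                            
                                            
                                            
                                            
                                            
                                            


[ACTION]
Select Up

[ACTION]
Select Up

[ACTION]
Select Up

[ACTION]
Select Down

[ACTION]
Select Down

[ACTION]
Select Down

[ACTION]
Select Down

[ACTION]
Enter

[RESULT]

  [-] project/                              
    .gitignore                              
    parser.md                               
    [+] components/                         
  > .gitignore                              
    [+] assets/                             
                                            
                                            
                                            
                                            
                                            
                                            
                                            
                                            
                                            
                                            
                                            
                                            
                                            
                                            
                                            
                                            
                                            


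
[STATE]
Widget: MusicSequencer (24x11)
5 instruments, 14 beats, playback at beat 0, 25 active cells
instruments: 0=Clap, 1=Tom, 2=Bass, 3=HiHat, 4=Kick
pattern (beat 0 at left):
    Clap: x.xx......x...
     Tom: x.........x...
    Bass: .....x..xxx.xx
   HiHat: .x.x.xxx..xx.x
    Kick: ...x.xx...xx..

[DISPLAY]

      ▼1234567890123    
  Clap█·██······█···    
   Tom█·········█···    
  Bass·····█··███·██    
 HiHat·█·█·███··██·█    
  Kick···█·██···██··    
                        
                        
                        
                        
                        


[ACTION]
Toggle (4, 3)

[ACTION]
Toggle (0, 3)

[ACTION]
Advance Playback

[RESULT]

      0▼234567890123    
  Clap█·█·······█···    
   Tom█·········█···    
  Bass·····█··███·██    
 HiHat·█·█·███··██·█    
  Kick·····██···██··    
                        
                        
                        
                        
                        


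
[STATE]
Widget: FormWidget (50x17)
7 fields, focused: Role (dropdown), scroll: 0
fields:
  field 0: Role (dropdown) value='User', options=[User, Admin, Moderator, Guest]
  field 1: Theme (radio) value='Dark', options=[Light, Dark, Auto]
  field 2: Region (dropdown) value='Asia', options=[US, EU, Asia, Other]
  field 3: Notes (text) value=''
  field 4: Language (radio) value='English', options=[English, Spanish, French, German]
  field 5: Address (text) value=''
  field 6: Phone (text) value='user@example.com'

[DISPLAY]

> Role:       [User                             ▼]
  Theme:      ( ) Light  (●) Dark  ( ) Auto       
  Region:     [Asia                             ▼]
  Notes:      [                                  ]
  Language:   (●) English  ( ) Spanish  ( ) French
  Address:    [                                  ]
  Phone:      [user@example.com                  ]
                                                  
                                                  
                                                  
                                                  
                                                  
                                                  
                                                  
                                                  
                                                  
                                                  


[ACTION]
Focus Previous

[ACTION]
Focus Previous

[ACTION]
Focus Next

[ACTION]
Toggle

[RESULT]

  Role:       [User                             ▼]
  Theme:      ( ) Light  (●) Dark  ( ) Auto       
  Region:     [Asia                             ▼]
  Notes:      [                                  ]
  Language:   (●) English  ( ) Spanish  ( ) French
  Address:    [                                  ]
> Phone:      [user@example.com                  ]
                                                  
                                                  
                                                  
                                                  
                                                  
                                                  
                                                  
                                                  
                                                  
                                                  


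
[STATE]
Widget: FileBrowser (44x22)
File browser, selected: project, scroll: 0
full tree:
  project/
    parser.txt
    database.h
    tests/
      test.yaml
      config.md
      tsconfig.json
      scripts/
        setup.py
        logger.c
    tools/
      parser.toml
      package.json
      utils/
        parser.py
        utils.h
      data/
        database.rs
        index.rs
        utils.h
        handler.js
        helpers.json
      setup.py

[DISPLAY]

> [-] project/                              
    parser.txt                              
    database.h                              
    [+] tests/                              
    [+] tools/                              
                                            
                                            
                                            
                                            
                                            
                                            
                                            
                                            
                                            
                                            
                                            
                                            
                                            
                                            
                                            
                                            
                                            


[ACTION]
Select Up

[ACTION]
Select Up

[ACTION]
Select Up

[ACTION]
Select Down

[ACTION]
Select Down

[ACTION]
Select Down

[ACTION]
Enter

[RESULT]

  [-] project/                              
    parser.txt                              
    database.h                              
  > [-] tests/                              
      test.yaml                             
      config.md                             
      tsconfig.json                         
      [+] scripts/                          
    [+] tools/                              
                                            
                                            
                                            
                                            
                                            
                                            
                                            
                                            
                                            
                                            
                                            
                                            
                                            


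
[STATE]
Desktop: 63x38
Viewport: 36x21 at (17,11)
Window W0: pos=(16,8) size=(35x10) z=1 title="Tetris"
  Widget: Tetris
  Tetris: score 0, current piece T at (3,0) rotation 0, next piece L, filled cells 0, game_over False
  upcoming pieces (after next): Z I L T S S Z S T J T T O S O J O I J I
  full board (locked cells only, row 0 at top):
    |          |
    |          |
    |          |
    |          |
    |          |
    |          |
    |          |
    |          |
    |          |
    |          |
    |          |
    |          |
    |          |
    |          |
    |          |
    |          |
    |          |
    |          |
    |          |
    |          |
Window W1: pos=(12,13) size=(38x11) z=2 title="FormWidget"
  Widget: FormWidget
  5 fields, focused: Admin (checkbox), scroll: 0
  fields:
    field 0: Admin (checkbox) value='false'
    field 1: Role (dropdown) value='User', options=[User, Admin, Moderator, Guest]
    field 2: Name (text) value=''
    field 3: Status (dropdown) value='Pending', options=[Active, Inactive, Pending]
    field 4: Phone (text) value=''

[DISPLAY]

          │Next:                 ┃  
          │  ▒                   ┃  
━━━━━━━━━━━━━━━━━━━━━━━━━━━━━━━━┓┃  
mWidget                         ┃┃  
────────────────────────────────┨┃  
min:      [ ]                   ┃┃  
le:       [User               ▼]┃┛  
me:       [                    ]┃   
atus:     [Pending            ▼]┃   
one:      [                    ]┃   
                                ┃   
                                ┃   
━━━━━━━━━━━━━━━━━━━━━━━━━━━━━━━━┛   
                                    
                                    
                                    
                                    
                                    
                                    
                                    
                                    


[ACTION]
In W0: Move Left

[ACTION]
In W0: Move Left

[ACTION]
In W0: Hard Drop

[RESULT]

          │Next:                 ┃  
          │▓▓                    ┃  
━━━━━━━━━━━━━━━━━━━━━━━━━━━━━━━━┓┃  
mWidget                         ┃┃  
────────────────────────────────┨┃  
min:      [ ]                   ┃┃  
le:       [User               ▼]┃┛  
me:       [                    ]┃   
atus:     [Pending            ▼]┃   
one:      [                    ]┃   
                                ┃   
                                ┃   
━━━━━━━━━━━━━━━━━━━━━━━━━━━━━━━━┛   
                                    
                                    
                                    
                                    
                                    
                                    
                                    
                                    


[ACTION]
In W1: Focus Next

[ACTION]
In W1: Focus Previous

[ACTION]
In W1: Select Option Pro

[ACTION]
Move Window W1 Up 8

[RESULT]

atus:     [Pending            ▼]┃┃  
one:      [                    ]┃┃  
                                ┃┃  
                                ┃┃  
━━━━━━━━━━━━━━━━━━━━━━━━━━━━━━━━┛┃  
 ▒▒▒      │                      ┃  
━━━━━━━━━━━━━━━━━━━━━━━━━━━━━━━━━┛  
                                    
                                    
                                    
                                    
                                    
                                    
                                    
                                    
                                    
                                    
                                    
                                    
                                    
                                    


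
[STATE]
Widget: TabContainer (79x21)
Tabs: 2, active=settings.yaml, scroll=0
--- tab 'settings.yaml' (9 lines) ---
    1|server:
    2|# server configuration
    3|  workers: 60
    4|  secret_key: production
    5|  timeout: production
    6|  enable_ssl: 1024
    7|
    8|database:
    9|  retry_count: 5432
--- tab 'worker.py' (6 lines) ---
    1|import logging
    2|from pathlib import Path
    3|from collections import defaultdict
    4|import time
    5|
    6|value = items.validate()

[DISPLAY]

[settings.yaml]│ worker.py                                                     
───────────────────────────────────────────────────────────────────────────────
server:                                                                        
# server configuration                                                         
  workers: 60                                                                  
  secret_key: production                                                       
  timeout: production                                                          
  enable_ssl: 1024                                                             
                                                                               
database:                                                                      
  retry_count: 5432                                                            
                                                                               
                                                                               
                                                                               
                                                                               
                                                                               
                                                                               
                                                                               
                                                                               
                                                                               
                                                                               


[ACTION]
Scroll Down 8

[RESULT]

[settings.yaml]│ worker.py                                                     
───────────────────────────────────────────────────────────────────────────────
  retry_count: 5432                                                            
                                                                               
                                                                               
                                                                               
                                                                               
                                                                               
                                                                               
                                                                               
                                                                               
                                                                               
                                                                               
                                                                               
                                                                               
                                                                               
                                                                               
                                                                               
                                                                               
                                                                               
                                                                               


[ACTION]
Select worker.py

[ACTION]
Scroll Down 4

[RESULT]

 settings.yaml │[worker.py]                                                    
───────────────────────────────────────────────────────────────────────────────
                                                                               
value = items.validate()                                                       
                                                                               
                                                                               
                                                                               
                                                                               
                                                                               
                                                                               
                                                                               
                                                                               
                                                                               
                                                                               
                                                                               
                                                                               
                                                                               
                                                                               
                                                                               
                                                                               
                                                                               


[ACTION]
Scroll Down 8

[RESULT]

 settings.yaml │[worker.py]                                                    
───────────────────────────────────────────────────────────────────────────────
value = items.validate()                                                       
                                                                               
                                                                               
                                                                               
                                                                               
                                                                               
                                                                               
                                                                               
                                                                               
                                                                               
                                                                               
                                                                               
                                                                               
                                                                               
                                                                               
                                                                               
                                                                               
                                                                               
                                                                               


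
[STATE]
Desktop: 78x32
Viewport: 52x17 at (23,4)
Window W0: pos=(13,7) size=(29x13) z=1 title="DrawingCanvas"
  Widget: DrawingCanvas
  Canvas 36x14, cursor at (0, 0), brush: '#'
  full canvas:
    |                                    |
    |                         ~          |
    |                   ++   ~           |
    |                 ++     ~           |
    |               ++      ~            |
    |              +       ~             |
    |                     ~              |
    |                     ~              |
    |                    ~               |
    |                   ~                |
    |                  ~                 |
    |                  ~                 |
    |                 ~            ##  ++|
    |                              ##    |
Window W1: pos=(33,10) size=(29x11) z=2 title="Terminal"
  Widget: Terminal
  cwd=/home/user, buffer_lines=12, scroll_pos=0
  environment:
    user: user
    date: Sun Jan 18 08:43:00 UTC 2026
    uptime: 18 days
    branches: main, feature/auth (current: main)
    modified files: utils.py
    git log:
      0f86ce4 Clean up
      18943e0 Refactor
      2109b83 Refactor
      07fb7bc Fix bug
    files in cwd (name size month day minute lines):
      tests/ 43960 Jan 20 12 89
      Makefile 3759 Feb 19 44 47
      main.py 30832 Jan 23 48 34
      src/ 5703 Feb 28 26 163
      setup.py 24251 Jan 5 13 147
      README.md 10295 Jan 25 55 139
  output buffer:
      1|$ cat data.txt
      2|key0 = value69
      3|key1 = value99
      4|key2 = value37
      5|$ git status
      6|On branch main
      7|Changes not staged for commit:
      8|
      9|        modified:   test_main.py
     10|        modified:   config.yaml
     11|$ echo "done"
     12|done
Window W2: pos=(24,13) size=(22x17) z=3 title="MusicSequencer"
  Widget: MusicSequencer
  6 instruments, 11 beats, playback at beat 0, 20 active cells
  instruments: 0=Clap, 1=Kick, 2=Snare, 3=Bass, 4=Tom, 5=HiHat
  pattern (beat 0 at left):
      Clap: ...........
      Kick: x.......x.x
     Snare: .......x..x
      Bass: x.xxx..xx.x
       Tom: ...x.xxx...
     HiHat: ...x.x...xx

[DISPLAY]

                                                    
                                                    
                                                    
━━━━━━━━━━━━━━━━━━┓                                 
anvas             ┃                                 
──────────────────┨                                 
          ┏━━━━━━━━━━━━━━━━━━━━━━━━━━━┓             
          ┃ Terminal                  ┃             
          ┠───────────────────────────┨             
 ┏━━━━━━━━━━━━━━━━━━━━┓xt             ┃             
 ┃ MusicSequencer     ┃69             ┃             
 ┠────────────────────┨99             ┃             
 ┃      ▼1234567890   ┃37             ┃             
 ┃  Clap···········   ┃               ┃             
 ┃  Kick█·······█·█   ┃in             ┃             
━┃ Snare·······█··█   ┃staged for comm┃             
 ┃  Bass█·███··██·█   ┃━━━━━━━━━━━━━━━┛             


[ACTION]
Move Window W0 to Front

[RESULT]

                                                    
                                                    
                                                    
━━━━━━━━━━━━━━━━━━┓                                 
anvas             ┃                                 
──────────────────┨                                 
                  ┃━━━━━━━━━━━━━━━━━━━┓             
                ~ ┃l                  ┃             
          ++   ~  ┃───────────────────┨             
        ++     ~  ┃━━━┓xt             ┃             
      ++      ~   ┃   ┃69             ┃             
     +       ~    ┃───┨99             ┃             
            ~     ┃   ┃37             ┃             
            ~     ┃   ┃               ┃             
           ~      ┃   ┃in             ┃             
━━━━━━━━━━━━━━━━━━┛   ┃staged for comm┃             
 ┃  Bass█·███··██·█   ┃━━━━━━━━━━━━━━━┛             


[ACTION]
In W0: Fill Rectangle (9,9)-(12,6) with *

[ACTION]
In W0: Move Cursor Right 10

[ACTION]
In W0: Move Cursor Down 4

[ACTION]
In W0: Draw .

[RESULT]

                                                    
                                                    
                                                    
━━━━━━━━━━━━━━━━━━┓                                 
anvas             ┃                                 
──────────────────┨                                 
                  ┃━━━━━━━━━━━━━━━━━━━┓             
                ~ ┃l                  ┃             
          ++   ~  ┃───────────────────┨             
        ++     ~  ┃━━━┓xt             ┃             
 .    ++      ~   ┃   ┃69             ┃             
     +       ~    ┃───┨99             ┃             
            ~     ┃   ┃37             ┃             
            ~     ┃   ┃               ┃             
           ~      ┃   ┃in             ┃             
━━━━━━━━━━━━━━━━━━┛   ┃staged for comm┃             
 ┃  Bass█·███··██·█   ┃━━━━━━━━━━━━━━━┛             


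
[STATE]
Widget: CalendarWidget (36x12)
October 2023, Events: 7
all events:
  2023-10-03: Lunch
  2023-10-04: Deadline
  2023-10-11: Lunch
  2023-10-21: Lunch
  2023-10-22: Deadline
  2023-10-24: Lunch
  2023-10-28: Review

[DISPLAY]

            October 2023            
Mo Tu We Th Fr Sa Su                
                   1                
 2  3*  4*  5  6  7  8              
 9 10 11* 12 13 14 15               
16 17 18 19 20 21* 22*              
23 24* 25 26 27 28* 29              
30 31                               
                                    
                                    
                                    
                                    


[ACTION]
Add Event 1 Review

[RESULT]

            October 2023            
Mo Tu We Th Fr Sa Su                
                   1*               
 2  3*  4*  5  6  7  8              
 9 10 11* 12 13 14 15               
16 17 18 19 20 21* 22*              
23 24* 25 26 27 28* 29              
30 31                               
                                    
                                    
                                    
                                    


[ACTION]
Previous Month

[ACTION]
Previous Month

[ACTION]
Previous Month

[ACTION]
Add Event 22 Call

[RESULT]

             July 2023              
Mo Tu We Th Fr Sa Su                
                1  2                
 3  4  5  6  7  8  9                
10 11 12 13 14 15 16                
17 18 19 20 21 22* 23               
24 25 26 27 28 29 30                
31                                  
                                    
                                    
                                    
                                    


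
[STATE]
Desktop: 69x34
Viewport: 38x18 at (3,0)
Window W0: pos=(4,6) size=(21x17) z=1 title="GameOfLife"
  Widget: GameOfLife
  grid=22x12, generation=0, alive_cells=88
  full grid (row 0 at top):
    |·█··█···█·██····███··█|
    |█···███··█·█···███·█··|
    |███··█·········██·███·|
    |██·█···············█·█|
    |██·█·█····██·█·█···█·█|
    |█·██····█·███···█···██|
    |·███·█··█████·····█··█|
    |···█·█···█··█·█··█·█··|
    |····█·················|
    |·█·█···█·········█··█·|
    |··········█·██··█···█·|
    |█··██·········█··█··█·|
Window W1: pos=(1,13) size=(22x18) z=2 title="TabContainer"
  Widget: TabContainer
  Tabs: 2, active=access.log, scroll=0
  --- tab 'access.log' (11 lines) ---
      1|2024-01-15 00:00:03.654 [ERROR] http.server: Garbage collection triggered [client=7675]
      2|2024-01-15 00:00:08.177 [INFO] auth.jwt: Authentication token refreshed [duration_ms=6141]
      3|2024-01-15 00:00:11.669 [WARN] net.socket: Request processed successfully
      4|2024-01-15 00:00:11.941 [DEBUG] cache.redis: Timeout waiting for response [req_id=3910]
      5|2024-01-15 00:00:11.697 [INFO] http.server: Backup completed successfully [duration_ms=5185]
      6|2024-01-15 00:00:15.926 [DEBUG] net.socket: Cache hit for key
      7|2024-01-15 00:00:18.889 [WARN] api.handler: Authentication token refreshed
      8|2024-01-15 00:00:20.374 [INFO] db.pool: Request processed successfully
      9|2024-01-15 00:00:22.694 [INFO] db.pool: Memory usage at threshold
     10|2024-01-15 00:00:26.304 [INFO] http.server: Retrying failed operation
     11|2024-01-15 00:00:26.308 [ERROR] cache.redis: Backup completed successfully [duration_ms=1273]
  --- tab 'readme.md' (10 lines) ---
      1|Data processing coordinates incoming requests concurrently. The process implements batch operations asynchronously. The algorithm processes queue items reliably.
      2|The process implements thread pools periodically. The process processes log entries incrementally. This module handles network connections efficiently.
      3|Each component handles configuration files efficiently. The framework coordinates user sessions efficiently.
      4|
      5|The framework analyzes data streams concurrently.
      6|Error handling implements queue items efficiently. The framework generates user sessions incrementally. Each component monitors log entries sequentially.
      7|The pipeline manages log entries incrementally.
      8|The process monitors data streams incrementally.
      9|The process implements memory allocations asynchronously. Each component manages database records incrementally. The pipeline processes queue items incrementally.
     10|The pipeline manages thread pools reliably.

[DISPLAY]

                                      
                                      
                                      
                                      
                                      
                                      
 ┏━━━━━━━━━━━━━━━━━━━┓                
 ┃ GameOfLife        ┃                
 ┠───────────────────┨                
 ┃Gen: 0             ┃                
 ┃█··█···█·██····███·┃                
 ┃···███··█·█···███·█┃                
 ┃██··█·········██·██┃                
━━━━━━━━━━━━━━━━━━━┓█┃                
TabContainer       ┃█┃                
───────────────────┨·┃                
access.log]│ readme┃·┃                
───────────────────┃█┃                


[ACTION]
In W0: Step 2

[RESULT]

                                      
                                      
                                      
                                      
                                      
                                      
 ┏━━━━━━━━━━━━━━━━━━━┓                
 ┃ GameOfLife        ┃                
 ┠───────────────────┨                
 ┃Gen: 2             ┃                
 ┃···██···█·█········┃                
 ┃██···█··█·█········┃                
 ┃█···██·······███···┃                
━━━━━━━━━━━━━━━━━━━┓·┃                
TabContainer       ┃·┃                
───────────────────┨█┃                
access.log]│ readme┃█┃                
───────────────────┃·┃                


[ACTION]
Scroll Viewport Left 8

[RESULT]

                                      
                                      
                                      
                                      
                                      
                                      
    ┏━━━━━━━━━━━━━━━━━━━┓             
    ┃ GameOfLife        ┃             
    ┠───────────────────┨             
    ┃Gen: 2             ┃             
    ┃···██···█·█········┃             
    ┃██···█··█·█········┃             
    ┃█···██·······███···┃             
 ┏━━━━━━━━━━━━━━━━━━━━┓·┃             
 ┃ TabContainer       ┃·┃             
 ┠────────────────────┨█┃             
 ┃[access.log]│ readme┃█┃             
 ┃────────────────────┃·┃             


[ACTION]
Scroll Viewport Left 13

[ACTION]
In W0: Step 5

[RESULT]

                                      
                                      
                                      
                                      
                                      
                                      
    ┏━━━━━━━━━━━━━━━━━━━┓             
    ┃ GameOfLife        ┃             
    ┠───────────────────┨             
    ┃Gen: 7             ┃             
    ┃·████··············┃             
    ┃█·█··█·······██····┃             
    ┃██··█·······█·█····┃             
 ┏━━━━━━━━━━━━━━━━━━━━┓·┃             
 ┃ TabContainer       ┃·┃             
 ┠────────────────────┨·┃             
 ┃[access.log]│ readme┃·┃             
 ┃────────────────────┃█┃             


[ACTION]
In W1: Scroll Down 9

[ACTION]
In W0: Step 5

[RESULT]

                                      
                                      
                                      
                                      
                                      
                                      
    ┏━━━━━━━━━━━━━━━━━━━┓             
    ┃ GameOfLife        ┃             
    ┠───────────────────┨             
    ┃Gen: 12            ┃             
    ┃·██·█········█·····┃             
    ┃█···█·······█·█····┃             
    ┃██·················┃             
 ┏━━━━━━━━━━━━━━━━━━━━┓·┃             
 ┃ TabContainer       ┃·┃             
 ┠────────────────────┨·┃             
 ┃[access.log]│ readme┃·┃             
 ┃────────────────────┃·┃             


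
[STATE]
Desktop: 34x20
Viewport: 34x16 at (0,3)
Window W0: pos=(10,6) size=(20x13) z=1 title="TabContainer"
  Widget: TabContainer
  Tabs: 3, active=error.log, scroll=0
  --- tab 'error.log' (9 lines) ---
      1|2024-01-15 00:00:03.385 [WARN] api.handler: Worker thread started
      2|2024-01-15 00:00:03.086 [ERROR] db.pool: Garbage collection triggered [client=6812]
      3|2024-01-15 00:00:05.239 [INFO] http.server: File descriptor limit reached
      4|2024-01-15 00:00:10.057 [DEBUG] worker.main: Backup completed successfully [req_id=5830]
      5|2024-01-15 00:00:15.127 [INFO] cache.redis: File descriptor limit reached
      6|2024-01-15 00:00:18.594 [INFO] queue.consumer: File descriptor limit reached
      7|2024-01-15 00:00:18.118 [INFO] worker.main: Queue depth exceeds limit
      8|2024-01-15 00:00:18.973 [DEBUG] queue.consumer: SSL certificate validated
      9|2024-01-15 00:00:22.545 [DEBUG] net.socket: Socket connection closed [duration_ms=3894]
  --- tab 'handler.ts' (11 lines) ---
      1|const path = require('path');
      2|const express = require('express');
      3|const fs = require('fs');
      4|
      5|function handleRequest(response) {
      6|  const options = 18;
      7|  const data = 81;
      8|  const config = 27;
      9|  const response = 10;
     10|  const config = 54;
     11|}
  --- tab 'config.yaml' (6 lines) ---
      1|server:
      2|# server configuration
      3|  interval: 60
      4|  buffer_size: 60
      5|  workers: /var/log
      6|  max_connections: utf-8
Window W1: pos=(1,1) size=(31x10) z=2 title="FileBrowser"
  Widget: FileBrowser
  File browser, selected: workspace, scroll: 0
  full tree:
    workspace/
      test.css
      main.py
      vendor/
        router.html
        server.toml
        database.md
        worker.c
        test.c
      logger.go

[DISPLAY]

 ┠─────────────────────────────┨  
 ┃> [-] workspace/             ┃  
 ┃    test.css                 ┃  
 ┃    main.py                  ┃  
 ┃    [+] vendor/              ┃  
 ┃    logger.go                ┃  
 ┃                             ┃  
 ┗━━━━━━━━━━━━━━━━━━━━━━━━━━━━━┛  
          ┃2024-01-15 00:00:0┃    
          ┃2024-01-15 00:00:0┃    
          ┃2024-01-15 00:00:0┃    
          ┃2024-01-15 00:00:1┃    
          ┃2024-01-15 00:00:1┃    
          ┃2024-01-15 00:00:1┃    
          ┃2024-01-15 00:00:1┃    
          ┗━━━━━━━━━━━━━━━━━━┛    


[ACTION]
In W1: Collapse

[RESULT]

 ┠─────────────────────────────┨  
 ┃> [+] workspace/             ┃  
 ┃                             ┃  
 ┃                             ┃  
 ┃                             ┃  
 ┃                             ┃  
 ┃                             ┃  
 ┗━━━━━━━━━━━━━━━━━━━━━━━━━━━━━┛  
          ┃2024-01-15 00:00:0┃    
          ┃2024-01-15 00:00:0┃    
          ┃2024-01-15 00:00:0┃    
          ┃2024-01-15 00:00:1┃    
          ┃2024-01-15 00:00:1┃    
          ┃2024-01-15 00:00:1┃    
          ┃2024-01-15 00:00:1┃    
          ┗━━━━━━━━━━━━━━━━━━┛    


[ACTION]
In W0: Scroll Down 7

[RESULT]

 ┠─────────────────────────────┨  
 ┃> [+] workspace/             ┃  
 ┃                             ┃  
 ┃                             ┃  
 ┃                             ┃  
 ┃                             ┃  
 ┃                             ┃  
 ┗━━━━━━━━━━━━━━━━━━━━━━━━━━━━━┛  
          ┃2024-01-15 00:00:1┃    
          ┃2024-01-15 00:00:2┃    
          ┃                  ┃    
          ┃                  ┃    
          ┃                  ┃    
          ┃                  ┃    
          ┃                  ┃    
          ┗━━━━━━━━━━━━━━━━━━┛    


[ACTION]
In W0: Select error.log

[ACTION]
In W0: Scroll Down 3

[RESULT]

 ┠─────────────────────────────┨  
 ┃> [+] workspace/             ┃  
 ┃                             ┃  
 ┃                             ┃  
 ┃                             ┃  
 ┃                             ┃  
 ┃                             ┃  
 ┗━━━━━━━━━━━━━━━━━━━━━━━━━━━━━┛  
          ┃2024-01-15 00:00:1┃    
          ┃2024-01-15 00:00:1┃    
          ┃2024-01-15 00:00:1┃    
          ┃2024-01-15 00:00:1┃    
          ┃2024-01-15 00:00:1┃    
          ┃2024-01-15 00:00:2┃    
          ┃                  ┃    
          ┗━━━━━━━━━━━━━━━━━━┛    
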